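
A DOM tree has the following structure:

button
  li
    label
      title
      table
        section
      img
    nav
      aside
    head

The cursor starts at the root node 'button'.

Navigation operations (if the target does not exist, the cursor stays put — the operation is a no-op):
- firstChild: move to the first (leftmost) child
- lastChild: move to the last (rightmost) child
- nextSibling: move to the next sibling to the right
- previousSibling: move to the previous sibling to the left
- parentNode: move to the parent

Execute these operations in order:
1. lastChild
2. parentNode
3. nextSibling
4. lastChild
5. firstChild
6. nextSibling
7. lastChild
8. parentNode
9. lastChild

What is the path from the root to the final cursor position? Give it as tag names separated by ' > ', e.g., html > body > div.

Answer: button > li > nav > aside

Derivation:
After 1 (lastChild): li
After 2 (parentNode): button
After 3 (nextSibling): button (no-op, stayed)
After 4 (lastChild): li
After 5 (firstChild): label
After 6 (nextSibling): nav
After 7 (lastChild): aside
After 8 (parentNode): nav
After 9 (lastChild): aside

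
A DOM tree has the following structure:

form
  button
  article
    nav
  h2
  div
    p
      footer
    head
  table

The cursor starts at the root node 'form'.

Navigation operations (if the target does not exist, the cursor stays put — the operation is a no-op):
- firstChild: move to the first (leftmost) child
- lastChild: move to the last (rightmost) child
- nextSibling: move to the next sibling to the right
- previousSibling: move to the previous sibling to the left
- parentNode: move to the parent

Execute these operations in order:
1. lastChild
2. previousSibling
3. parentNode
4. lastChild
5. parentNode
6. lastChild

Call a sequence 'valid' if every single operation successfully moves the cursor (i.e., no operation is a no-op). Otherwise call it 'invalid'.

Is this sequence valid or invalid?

Answer: valid

Derivation:
After 1 (lastChild): table
After 2 (previousSibling): div
After 3 (parentNode): form
After 4 (lastChild): table
After 5 (parentNode): form
After 6 (lastChild): table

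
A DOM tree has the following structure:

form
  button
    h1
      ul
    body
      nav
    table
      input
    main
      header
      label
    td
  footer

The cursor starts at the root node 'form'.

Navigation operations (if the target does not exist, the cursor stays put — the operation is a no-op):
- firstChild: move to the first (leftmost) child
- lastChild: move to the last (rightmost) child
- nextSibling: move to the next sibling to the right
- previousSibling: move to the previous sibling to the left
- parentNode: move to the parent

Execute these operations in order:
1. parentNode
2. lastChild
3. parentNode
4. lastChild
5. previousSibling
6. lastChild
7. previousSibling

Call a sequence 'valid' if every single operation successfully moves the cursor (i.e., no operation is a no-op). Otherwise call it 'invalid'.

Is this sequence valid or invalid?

Answer: invalid

Derivation:
After 1 (parentNode): form (no-op, stayed)
After 2 (lastChild): footer
After 3 (parentNode): form
After 4 (lastChild): footer
After 5 (previousSibling): button
After 6 (lastChild): td
After 7 (previousSibling): main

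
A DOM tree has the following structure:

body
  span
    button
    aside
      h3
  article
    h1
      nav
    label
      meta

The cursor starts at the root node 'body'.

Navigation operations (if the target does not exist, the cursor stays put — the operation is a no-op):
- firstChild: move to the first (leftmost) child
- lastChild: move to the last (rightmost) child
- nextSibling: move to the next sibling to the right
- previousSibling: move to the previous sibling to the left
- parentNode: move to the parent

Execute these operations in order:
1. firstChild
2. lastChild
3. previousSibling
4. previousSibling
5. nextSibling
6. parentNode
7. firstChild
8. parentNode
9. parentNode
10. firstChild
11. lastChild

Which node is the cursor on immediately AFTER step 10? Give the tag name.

Answer: span

Derivation:
After 1 (firstChild): span
After 2 (lastChild): aside
After 3 (previousSibling): button
After 4 (previousSibling): button (no-op, stayed)
After 5 (nextSibling): aside
After 6 (parentNode): span
After 7 (firstChild): button
After 8 (parentNode): span
After 9 (parentNode): body
After 10 (firstChild): span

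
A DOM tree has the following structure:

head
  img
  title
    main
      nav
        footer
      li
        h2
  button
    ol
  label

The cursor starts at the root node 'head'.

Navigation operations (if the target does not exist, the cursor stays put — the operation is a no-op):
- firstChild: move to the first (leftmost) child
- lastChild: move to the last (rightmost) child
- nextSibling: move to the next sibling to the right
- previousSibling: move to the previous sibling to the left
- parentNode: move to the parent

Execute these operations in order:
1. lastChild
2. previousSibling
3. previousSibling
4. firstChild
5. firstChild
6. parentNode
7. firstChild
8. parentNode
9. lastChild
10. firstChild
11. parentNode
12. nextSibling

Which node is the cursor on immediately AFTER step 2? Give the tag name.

Answer: button

Derivation:
After 1 (lastChild): label
After 2 (previousSibling): button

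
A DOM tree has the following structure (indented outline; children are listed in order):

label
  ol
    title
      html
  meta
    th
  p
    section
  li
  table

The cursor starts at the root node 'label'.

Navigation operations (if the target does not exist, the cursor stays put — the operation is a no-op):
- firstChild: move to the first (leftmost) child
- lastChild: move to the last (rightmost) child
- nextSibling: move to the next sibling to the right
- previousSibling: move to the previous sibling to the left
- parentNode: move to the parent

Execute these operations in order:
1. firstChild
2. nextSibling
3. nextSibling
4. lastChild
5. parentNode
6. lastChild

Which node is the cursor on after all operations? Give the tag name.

After 1 (firstChild): ol
After 2 (nextSibling): meta
After 3 (nextSibling): p
After 4 (lastChild): section
After 5 (parentNode): p
After 6 (lastChild): section

Answer: section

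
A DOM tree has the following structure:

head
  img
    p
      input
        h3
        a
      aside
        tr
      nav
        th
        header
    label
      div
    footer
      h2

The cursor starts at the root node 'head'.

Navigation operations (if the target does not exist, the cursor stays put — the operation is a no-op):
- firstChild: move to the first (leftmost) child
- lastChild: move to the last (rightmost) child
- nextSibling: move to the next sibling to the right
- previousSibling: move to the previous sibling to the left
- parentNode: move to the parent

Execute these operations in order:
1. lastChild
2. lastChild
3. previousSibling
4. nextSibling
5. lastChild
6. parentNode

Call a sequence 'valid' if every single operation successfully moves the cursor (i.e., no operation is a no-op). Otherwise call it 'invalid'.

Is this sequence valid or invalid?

After 1 (lastChild): img
After 2 (lastChild): footer
After 3 (previousSibling): label
After 4 (nextSibling): footer
After 5 (lastChild): h2
After 6 (parentNode): footer

Answer: valid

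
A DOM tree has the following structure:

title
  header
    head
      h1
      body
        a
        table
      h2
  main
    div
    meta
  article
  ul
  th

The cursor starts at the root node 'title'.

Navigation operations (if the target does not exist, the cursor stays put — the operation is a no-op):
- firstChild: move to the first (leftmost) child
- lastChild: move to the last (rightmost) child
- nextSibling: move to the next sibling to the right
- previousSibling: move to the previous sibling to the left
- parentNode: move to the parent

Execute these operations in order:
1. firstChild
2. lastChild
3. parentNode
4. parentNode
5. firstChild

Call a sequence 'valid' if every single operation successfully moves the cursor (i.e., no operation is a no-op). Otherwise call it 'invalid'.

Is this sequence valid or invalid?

Answer: valid

Derivation:
After 1 (firstChild): header
After 2 (lastChild): head
After 3 (parentNode): header
After 4 (parentNode): title
After 5 (firstChild): header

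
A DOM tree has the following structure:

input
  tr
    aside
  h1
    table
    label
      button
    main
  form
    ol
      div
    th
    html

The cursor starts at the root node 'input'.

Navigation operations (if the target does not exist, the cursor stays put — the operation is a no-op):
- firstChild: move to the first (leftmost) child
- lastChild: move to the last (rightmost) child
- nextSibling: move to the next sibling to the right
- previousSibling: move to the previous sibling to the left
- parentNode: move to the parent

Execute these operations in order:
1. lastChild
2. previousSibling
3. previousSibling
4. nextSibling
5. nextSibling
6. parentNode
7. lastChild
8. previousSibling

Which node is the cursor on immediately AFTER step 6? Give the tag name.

After 1 (lastChild): form
After 2 (previousSibling): h1
After 3 (previousSibling): tr
After 4 (nextSibling): h1
After 5 (nextSibling): form
After 6 (parentNode): input

Answer: input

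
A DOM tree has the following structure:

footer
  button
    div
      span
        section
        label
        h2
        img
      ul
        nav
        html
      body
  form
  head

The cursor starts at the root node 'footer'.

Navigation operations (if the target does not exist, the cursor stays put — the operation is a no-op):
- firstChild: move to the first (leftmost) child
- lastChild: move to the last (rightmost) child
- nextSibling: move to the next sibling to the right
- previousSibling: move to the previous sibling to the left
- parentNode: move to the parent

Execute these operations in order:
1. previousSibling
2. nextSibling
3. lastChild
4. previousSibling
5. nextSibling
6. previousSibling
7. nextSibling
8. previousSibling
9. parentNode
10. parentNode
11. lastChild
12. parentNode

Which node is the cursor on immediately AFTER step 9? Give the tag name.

Answer: footer

Derivation:
After 1 (previousSibling): footer (no-op, stayed)
After 2 (nextSibling): footer (no-op, stayed)
After 3 (lastChild): head
After 4 (previousSibling): form
After 5 (nextSibling): head
After 6 (previousSibling): form
After 7 (nextSibling): head
After 8 (previousSibling): form
After 9 (parentNode): footer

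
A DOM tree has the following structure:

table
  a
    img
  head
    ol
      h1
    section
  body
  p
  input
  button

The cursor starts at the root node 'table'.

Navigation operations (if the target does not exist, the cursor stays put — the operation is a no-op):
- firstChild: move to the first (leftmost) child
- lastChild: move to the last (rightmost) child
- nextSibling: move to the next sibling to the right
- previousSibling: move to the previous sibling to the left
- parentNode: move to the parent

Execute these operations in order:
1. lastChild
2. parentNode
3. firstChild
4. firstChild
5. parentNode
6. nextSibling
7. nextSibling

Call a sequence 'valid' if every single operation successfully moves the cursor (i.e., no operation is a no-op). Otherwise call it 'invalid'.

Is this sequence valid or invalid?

Answer: valid

Derivation:
After 1 (lastChild): button
After 2 (parentNode): table
After 3 (firstChild): a
After 4 (firstChild): img
After 5 (parentNode): a
After 6 (nextSibling): head
After 7 (nextSibling): body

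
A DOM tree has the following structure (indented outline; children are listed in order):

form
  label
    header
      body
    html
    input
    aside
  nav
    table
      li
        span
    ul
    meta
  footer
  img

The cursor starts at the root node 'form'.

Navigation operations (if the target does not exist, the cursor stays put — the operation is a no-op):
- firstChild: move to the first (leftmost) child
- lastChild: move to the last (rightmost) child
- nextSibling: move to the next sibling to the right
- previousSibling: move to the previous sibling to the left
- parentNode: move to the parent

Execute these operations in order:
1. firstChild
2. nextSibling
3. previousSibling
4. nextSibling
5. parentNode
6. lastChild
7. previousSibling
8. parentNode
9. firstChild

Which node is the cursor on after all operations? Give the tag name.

Answer: label

Derivation:
After 1 (firstChild): label
After 2 (nextSibling): nav
After 3 (previousSibling): label
After 4 (nextSibling): nav
After 5 (parentNode): form
After 6 (lastChild): img
After 7 (previousSibling): footer
After 8 (parentNode): form
After 9 (firstChild): label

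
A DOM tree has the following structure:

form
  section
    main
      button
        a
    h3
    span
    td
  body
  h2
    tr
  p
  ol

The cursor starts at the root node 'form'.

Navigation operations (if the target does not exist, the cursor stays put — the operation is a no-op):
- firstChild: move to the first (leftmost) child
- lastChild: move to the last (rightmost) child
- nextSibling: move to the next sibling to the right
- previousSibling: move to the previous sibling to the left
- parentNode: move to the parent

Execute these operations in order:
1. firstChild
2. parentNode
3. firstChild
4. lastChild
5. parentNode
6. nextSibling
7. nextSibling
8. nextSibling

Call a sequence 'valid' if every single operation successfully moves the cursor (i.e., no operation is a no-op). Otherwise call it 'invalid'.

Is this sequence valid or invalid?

Answer: valid

Derivation:
After 1 (firstChild): section
After 2 (parentNode): form
After 3 (firstChild): section
After 4 (lastChild): td
After 5 (parentNode): section
After 6 (nextSibling): body
After 7 (nextSibling): h2
After 8 (nextSibling): p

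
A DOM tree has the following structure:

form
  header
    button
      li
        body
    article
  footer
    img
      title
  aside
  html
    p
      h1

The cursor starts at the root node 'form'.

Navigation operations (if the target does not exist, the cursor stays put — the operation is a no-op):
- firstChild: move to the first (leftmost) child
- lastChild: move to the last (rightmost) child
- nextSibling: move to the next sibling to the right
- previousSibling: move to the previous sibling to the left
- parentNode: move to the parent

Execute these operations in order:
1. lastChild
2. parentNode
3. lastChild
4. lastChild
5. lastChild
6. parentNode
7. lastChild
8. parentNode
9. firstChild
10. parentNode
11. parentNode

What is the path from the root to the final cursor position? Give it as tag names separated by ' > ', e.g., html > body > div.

After 1 (lastChild): html
After 2 (parentNode): form
After 3 (lastChild): html
After 4 (lastChild): p
After 5 (lastChild): h1
After 6 (parentNode): p
After 7 (lastChild): h1
After 8 (parentNode): p
After 9 (firstChild): h1
After 10 (parentNode): p
After 11 (parentNode): html

Answer: form > html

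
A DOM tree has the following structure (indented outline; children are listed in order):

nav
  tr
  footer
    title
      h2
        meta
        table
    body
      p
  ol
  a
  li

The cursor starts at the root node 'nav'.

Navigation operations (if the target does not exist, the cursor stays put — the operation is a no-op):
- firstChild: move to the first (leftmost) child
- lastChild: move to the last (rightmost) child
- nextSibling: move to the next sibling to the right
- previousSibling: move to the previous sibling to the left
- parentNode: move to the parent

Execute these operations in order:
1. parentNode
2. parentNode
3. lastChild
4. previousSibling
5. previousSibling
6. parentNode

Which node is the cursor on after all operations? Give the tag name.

Answer: nav

Derivation:
After 1 (parentNode): nav (no-op, stayed)
After 2 (parentNode): nav (no-op, stayed)
After 3 (lastChild): li
After 4 (previousSibling): a
After 5 (previousSibling): ol
After 6 (parentNode): nav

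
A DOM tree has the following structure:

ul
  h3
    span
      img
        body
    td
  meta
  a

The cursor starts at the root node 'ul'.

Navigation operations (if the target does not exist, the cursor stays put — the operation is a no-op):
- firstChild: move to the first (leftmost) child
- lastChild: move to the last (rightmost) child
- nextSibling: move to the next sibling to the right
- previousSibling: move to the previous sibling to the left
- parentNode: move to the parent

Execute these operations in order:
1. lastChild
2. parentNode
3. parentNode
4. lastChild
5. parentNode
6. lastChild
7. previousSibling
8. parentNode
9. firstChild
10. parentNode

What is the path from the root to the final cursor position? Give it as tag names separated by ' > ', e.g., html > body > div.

After 1 (lastChild): a
After 2 (parentNode): ul
After 3 (parentNode): ul (no-op, stayed)
After 4 (lastChild): a
After 5 (parentNode): ul
After 6 (lastChild): a
After 7 (previousSibling): meta
After 8 (parentNode): ul
After 9 (firstChild): h3
After 10 (parentNode): ul

Answer: ul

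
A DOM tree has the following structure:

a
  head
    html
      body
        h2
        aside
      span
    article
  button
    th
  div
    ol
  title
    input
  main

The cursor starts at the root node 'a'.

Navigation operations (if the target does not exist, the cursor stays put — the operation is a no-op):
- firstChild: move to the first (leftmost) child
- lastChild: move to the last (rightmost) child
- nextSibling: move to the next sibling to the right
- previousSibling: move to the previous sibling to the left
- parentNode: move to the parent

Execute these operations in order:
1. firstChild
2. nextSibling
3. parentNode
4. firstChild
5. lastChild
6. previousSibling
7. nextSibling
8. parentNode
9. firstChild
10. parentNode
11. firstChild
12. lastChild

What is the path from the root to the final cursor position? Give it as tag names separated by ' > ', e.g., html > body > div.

After 1 (firstChild): head
After 2 (nextSibling): button
After 3 (parentNode): a
After 4 (firstChild): head
After 5 (lastChild): article
After 6 (previousSibling): html
After 7 (nextSibling): article
After 8 (parentNode): head
After 9 (firstChild): html
After 10 (parentNode): head
After 11 (firstChild): html
After 12 (lastChild): span

Answer: a > head > html > span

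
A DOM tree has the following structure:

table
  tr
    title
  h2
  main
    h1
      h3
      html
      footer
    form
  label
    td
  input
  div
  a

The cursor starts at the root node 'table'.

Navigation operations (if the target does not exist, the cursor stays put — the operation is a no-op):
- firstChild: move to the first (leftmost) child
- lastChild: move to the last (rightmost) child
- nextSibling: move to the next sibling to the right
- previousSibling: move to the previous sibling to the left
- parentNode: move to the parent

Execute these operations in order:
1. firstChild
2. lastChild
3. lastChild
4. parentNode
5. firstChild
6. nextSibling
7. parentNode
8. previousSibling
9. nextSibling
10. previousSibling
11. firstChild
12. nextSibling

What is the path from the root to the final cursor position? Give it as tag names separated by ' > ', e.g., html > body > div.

Answer: table > tr > title

Derivation:
After 1 (firstChild): tr
After 2 (lastChild): title
After 3 (lastChild): title (no-op, stayed)
After 4 (parentNode): tr
After 5 (firstChild): title
After 6 (nextSibling): title (no-op, stayed)
After 7 (parentNode): tr
After 8 (previousSibling): tr (no-op, stayed)
After 9 (nextSibling): h2
After 10 (previousSibling): tr
After 11 (firstChild): title
After 12 (nextSibling): title (no-op, stayed)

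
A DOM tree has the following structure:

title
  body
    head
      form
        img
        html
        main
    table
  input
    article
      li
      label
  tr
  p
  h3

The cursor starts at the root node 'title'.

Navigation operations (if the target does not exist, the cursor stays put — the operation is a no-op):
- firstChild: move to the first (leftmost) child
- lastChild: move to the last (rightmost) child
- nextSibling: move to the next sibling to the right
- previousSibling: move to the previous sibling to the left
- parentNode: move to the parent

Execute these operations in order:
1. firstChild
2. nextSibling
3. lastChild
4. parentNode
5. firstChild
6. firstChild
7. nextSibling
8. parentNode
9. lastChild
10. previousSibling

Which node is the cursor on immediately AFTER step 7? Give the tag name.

After 1 (firstChild): body
After 2 (nextSibling): input
After 3 (lastChild): article
After 4 (parentNode): input
After 5 (firstChild): article
After 6 (firstChild): li
After 7 (nextSibling): label

Answer: label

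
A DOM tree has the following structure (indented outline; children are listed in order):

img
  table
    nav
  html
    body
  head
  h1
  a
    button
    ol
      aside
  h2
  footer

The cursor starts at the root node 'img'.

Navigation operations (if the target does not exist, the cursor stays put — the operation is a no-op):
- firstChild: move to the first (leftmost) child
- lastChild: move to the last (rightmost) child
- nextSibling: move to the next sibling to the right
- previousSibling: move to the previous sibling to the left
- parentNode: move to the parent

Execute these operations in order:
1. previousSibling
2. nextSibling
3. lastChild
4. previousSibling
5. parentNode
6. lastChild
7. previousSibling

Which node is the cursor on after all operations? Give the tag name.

Answer: h2

Derivation:
After 1 (previousSibling): img (no-op, stayed)
After 2 (nextSibling): img (no-op, stayed)
After 3 (lastChild): footer
After 4 (previousSibling): h2
After 5 (parentNode): img
After 6 (lastChild): footer
After 7 (previousSibling): h2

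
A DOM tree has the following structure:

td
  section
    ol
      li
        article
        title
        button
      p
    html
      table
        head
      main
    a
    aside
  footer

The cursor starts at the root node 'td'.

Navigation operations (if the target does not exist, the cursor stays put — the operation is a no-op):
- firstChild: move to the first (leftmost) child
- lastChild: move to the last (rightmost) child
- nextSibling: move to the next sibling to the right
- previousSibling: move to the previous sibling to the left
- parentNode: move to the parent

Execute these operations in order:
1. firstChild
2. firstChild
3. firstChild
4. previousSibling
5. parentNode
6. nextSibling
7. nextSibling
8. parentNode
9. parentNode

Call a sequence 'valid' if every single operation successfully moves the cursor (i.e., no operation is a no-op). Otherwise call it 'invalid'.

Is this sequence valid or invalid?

Answer: invalid

Derivation:
After 1 (firstChild): section
After 2 (firstChild): ol
After 3 (firstChild): li
After 4 (previousSibling): li (no-op, stayed)
After 5 (parentNode): ol
After 6 (nextSibling): html
After 7 (nextSibling): a
After 8 (parentNode): section
After 9 (parentNode): td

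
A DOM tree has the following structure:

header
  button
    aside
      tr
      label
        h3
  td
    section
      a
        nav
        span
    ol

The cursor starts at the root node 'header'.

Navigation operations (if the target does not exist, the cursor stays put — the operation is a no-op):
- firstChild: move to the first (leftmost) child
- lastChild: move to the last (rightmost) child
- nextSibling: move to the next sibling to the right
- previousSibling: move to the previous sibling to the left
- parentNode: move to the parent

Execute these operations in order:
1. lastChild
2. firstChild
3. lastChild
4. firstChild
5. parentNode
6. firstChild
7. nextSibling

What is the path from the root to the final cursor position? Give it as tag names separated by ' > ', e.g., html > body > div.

After 1 (lastChild): td
After 2 (firstChild): section
After 3 (lastChild): a
After 4 (firstChild): nav
After 5 (parentNode): a
After 6 (firstChild): nav
After 7 (nextSibling): span

Answer: header > td > section > a > span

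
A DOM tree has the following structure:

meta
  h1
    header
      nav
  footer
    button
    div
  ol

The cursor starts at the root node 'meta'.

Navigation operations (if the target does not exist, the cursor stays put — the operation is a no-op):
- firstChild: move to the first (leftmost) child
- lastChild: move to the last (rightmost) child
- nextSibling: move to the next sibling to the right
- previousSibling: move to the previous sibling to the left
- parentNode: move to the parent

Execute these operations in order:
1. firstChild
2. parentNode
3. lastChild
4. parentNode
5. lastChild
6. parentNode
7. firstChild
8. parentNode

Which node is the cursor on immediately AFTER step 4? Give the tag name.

Answer: meta

Derivation:
After 1 (firstChild): h1
After 2 (parentNode): meta
After 3 (lastChild): ol
After 4 (parentNode): meta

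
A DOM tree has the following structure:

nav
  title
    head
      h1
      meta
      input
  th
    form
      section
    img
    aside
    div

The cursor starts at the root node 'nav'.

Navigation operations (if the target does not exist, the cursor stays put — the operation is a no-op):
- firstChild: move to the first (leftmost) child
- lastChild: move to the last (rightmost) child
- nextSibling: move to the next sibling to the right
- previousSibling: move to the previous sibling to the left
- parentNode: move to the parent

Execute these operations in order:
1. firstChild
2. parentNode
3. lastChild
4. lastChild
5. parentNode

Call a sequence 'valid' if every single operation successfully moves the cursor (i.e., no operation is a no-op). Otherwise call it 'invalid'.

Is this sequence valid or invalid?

Answer: valid

Derivation:
After 1 (firstChild): title
After 2 (parentNode): nav
After 3 (lastChild): th
After 4 (lastChild): div
After 5 (parentNode): th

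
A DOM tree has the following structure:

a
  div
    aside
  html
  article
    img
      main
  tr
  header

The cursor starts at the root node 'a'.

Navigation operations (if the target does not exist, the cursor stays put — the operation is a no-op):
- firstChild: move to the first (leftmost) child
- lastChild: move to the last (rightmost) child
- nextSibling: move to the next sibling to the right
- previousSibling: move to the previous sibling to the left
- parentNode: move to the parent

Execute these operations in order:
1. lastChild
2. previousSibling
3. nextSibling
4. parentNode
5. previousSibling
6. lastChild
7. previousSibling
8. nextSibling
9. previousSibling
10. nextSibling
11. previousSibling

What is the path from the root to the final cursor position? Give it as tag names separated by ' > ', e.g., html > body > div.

After 1 (lastChild): header
After 2 (previousSibling): tr
After 3 (nextSibling): header
After 4 (parentNode): a
After 5 (previousSibling): a (no-op, stayed)
After 6 (lastChild): header
After 7 (previousSibling): tr
After 8 (nextSibling): header
After 9 (previousSibling): tr
After 10 (nextSibling): header
After 11 (previousSibling): tr

Answer: a > tr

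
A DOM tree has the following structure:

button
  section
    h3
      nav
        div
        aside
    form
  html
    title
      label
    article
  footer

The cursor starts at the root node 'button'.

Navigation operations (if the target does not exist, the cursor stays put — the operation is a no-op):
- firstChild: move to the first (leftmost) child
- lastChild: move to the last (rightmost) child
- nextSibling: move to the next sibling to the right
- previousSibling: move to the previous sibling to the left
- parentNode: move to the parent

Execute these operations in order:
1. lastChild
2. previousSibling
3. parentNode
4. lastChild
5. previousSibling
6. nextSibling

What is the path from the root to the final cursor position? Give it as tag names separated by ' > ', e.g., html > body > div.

After 1 (lastChild): footer
After 2 (previousSibling): html
After 3 (parentNode): button
After 4 (lastChild): footer
After 5 (previousSibling): html
After 6 (nextSibling): footer

Answer: button > footer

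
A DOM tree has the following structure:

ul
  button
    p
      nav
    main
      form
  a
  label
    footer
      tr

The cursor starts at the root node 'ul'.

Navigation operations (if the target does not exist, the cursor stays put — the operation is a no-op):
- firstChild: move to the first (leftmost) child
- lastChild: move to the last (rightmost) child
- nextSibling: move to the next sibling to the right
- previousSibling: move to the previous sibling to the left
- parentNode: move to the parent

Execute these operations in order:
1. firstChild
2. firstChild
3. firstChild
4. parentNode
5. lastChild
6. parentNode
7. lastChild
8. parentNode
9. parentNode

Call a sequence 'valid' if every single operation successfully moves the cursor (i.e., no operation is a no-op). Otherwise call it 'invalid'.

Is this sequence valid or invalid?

Answer: valid

Derivation:
After 1 (firstChild): button
After 2 (firstChild): p
After 3 (firstChild): nav
After 4 (parentNode): p
After 5 (lastChild): nav
After 6 (parentNode): p
After 7 (lastChild): nav
After 8 (parentNode): p
After 9 (parentNode): button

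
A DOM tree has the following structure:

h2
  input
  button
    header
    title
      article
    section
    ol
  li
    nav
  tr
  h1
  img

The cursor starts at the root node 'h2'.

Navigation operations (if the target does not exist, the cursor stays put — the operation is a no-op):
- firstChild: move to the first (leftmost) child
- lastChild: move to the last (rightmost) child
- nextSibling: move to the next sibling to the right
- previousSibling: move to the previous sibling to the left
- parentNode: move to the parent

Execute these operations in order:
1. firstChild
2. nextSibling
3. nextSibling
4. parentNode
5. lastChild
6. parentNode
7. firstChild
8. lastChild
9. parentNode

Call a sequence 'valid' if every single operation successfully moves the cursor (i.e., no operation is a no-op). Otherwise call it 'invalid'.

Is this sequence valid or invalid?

After 1 (firstChild): input
After 2 (nextSibling): button
After 3 (nextSibling): li
After 4 (parentNode): h2
After 5 (lastChild): img
After 6 (parentNode): h2
After 7 (firstChild): input
After 8 (lastChild): input (no-op, stayed)
After 9 (parentNode): h2

Answer: invalid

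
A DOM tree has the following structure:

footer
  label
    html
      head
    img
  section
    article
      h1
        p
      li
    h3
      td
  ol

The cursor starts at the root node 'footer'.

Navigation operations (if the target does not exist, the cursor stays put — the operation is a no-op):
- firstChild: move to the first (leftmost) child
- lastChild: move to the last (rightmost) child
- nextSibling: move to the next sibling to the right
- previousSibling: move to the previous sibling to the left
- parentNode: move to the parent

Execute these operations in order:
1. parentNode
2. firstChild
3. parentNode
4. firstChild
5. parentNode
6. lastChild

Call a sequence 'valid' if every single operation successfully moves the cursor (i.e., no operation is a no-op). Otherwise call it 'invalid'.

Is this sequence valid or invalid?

Answer: invalid

Derivation:
After 1 (parentNode): footer (no-op, stayed)
After 2 (firstChild): label
After 3 (parentNode): footer
After 4 (firstChild): label
After 5 (parentNode): footer
After 6 (lastChild): ol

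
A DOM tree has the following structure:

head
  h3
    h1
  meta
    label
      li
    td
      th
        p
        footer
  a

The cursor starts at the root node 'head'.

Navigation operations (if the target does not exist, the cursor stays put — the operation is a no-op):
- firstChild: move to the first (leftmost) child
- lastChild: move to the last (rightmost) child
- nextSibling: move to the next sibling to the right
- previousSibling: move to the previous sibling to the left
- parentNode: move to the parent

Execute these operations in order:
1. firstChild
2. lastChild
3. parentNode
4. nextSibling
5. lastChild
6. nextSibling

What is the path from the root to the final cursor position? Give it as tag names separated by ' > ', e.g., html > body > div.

After 1 (firstChild): h3
After 2 (lastChild): h1
After 3 (parentNode): h3
After 4 (nextSibling): meta
After 5 (lastChild): td
After 6 (nextSibling): td (no-op, stayed)

Answer: head > meta > td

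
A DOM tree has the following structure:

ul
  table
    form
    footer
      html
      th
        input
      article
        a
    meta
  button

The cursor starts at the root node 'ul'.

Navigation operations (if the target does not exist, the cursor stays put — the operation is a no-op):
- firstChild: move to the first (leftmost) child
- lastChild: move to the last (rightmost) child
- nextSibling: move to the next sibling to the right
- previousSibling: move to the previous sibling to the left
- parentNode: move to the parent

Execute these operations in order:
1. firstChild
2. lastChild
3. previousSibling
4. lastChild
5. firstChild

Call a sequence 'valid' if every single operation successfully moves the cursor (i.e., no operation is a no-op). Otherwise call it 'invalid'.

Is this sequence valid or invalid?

After 1 (firstChild): table
After 2 (lastChild): meta
After 3 (previousSibling): footer
After 4 (lastChild): article
After 5 (firstChild): a

Answer: valid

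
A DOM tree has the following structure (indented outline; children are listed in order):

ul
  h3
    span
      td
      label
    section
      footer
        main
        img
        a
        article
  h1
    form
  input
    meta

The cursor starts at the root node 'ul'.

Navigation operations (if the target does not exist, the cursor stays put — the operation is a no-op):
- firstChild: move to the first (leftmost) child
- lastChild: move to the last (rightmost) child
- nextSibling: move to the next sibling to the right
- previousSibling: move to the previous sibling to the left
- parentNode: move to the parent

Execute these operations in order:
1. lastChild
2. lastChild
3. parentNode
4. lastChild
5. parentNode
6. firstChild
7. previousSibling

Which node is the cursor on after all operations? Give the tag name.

Answer: meta

Derivation:
After 1 (lastChild): input
After 2 (lastChild): meta
After 3 (parentNode): input
After 4 (lastChild): meta
After 5 (parentNode): input
After 6 (firstChild): meta
After 7 (previousSibling): meta (no-op, stayed)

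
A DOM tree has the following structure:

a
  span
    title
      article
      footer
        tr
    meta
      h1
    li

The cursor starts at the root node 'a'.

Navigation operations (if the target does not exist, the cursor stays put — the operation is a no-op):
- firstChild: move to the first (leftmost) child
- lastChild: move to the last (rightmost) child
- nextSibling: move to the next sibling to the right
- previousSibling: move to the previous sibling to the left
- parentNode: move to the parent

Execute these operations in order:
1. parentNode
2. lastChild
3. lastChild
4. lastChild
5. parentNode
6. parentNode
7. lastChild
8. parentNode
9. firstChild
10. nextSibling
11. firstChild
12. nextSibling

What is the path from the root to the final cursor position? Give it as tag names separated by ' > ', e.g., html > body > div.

After 1 (parentNode): a (no-op, stayed)
After 2 (lastChild): span
After 3 (lastChild): li
After 4 (lastChild): li (no-op, stayed)
After 5 (parentNode): span
After 6 (parentNode): a
After 7 (lastChild): span
After 8 (parentNode): a
After 9 (firstChild): span
After 10 (nextSibling): span (no-op, stayed)
After 11 (firstChild): title
After 12 (nextSibling): meta

Answer: a > span > meta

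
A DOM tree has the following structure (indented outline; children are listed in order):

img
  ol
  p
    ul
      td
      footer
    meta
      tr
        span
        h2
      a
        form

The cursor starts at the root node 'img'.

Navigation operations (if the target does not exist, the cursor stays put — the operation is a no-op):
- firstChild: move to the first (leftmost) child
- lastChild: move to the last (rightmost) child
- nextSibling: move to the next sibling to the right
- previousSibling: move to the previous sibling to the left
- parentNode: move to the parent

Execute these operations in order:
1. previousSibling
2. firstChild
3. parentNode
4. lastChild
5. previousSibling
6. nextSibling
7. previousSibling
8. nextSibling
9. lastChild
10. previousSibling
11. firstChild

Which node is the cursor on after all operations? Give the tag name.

After 1 (previousSibling): img (no-op, stayed)
After 2 (firstChild): ol
After 3 (parentNode): img
After 4 (lastChild): p
After 5 (previousSibling): ol
After 6 (nextSibling): p
After 7 (previousSibling): ol
After 8 (nextSibling): p
After 9 (lastChild): meta
After 10 (previousSibling): ul
After 11 (firstChild): td

Answer: td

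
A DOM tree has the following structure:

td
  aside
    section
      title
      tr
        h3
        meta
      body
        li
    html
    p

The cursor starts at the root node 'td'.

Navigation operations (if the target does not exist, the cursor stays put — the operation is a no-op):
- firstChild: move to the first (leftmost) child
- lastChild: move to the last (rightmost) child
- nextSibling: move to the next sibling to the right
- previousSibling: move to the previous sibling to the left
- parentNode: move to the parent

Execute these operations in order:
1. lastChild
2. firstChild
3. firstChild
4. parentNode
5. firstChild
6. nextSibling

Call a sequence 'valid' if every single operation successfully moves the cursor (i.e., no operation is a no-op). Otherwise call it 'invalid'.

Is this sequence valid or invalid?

After 1 (lastChild): aside
After 2 (firstChild): section
After 3 (firstChild): title
After 4 (parentNode): section
After 5 (firstChild): title
After 6 (nextSibling): tr

Answer: valid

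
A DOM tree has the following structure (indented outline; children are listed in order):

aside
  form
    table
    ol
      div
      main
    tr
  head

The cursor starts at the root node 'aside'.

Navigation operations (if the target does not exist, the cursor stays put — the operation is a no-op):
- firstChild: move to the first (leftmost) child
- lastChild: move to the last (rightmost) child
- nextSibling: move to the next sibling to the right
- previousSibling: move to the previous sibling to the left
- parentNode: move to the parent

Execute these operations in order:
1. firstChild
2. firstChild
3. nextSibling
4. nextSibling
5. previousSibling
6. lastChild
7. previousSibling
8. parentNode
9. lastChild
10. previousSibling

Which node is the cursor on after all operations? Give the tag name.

Answer: div

Derivation:
After 1 (firstChild): form
After 2 (firstChild): table
After 3 (nextSibling): ol
After 4 (nextSibling): tr
After 5 (previousSibling): ol
After 6 (lastChild): main
After 7 (previousSibling): div
After 8 (parentNode): ol
After 9 (lastChild): main
After 10 (previousSibling): div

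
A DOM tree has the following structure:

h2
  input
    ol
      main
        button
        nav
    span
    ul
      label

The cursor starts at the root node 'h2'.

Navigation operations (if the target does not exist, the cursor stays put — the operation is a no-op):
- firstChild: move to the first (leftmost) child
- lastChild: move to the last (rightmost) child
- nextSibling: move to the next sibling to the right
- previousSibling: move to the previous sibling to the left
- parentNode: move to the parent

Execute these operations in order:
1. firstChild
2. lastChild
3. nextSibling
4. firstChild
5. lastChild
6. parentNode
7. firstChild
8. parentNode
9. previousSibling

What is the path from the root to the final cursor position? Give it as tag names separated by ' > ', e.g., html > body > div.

After 1 (firstChild): input
After 2 (lastChild): ul
After 3 (nextSibling): ul (no-op, stayed)
After 4 (firstChild): label
After 5 (lastChild): label (no-op, stayed)
After 6 (parentNode): ul
After 7 (firstChild): label
After 8 (parentNode): ul
After 9 (previousSibling): span

Answer: h2 > input > span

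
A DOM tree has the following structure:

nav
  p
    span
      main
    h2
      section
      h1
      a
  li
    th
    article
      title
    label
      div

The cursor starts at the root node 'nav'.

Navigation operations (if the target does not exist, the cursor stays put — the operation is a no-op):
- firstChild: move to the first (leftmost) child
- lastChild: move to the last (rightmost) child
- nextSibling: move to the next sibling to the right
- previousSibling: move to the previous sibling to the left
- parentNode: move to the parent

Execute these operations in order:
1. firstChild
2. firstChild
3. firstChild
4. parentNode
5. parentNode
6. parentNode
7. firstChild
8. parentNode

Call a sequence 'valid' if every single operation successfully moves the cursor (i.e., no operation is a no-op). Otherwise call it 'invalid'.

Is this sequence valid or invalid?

Answer: valid

Derivation:
After 1 (firstChild): p
After 2 (firstChild): span
After 3 (firstChild): main
After 4 (parentNode): span
After 5 (parentNode): p
After 6 (parentNode): nav
After 7 (firstChild): p
After 8 (parentNode): nav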